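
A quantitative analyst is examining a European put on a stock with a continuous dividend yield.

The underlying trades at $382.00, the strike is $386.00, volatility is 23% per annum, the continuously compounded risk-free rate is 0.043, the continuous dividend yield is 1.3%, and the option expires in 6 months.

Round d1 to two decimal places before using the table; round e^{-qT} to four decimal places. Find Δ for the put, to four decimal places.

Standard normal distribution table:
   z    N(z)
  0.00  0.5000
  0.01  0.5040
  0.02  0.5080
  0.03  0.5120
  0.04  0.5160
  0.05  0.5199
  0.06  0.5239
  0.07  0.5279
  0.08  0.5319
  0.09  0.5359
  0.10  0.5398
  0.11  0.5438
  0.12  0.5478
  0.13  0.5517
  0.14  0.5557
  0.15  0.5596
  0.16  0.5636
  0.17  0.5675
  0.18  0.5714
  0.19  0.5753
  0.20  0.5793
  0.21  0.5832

-0.4532

T = 0.5;  σ√T = 0.1626
ln(S/K) + (r − q + σ²/2)T = ln(382/386) + (0.043 − 0.013 + 0.23²/2)·0.5 = -0.0104 + 0.0282 = 0.0178
d₁ = 0.0178 / 0.1626 = 0.1095 → 0.11
N(d₁) = N(0.11) = 0.5438
Δ_put = e^(−qT)·(N(d₁) − 1) = 0.9935·(0.5438 − 1) = -0.4532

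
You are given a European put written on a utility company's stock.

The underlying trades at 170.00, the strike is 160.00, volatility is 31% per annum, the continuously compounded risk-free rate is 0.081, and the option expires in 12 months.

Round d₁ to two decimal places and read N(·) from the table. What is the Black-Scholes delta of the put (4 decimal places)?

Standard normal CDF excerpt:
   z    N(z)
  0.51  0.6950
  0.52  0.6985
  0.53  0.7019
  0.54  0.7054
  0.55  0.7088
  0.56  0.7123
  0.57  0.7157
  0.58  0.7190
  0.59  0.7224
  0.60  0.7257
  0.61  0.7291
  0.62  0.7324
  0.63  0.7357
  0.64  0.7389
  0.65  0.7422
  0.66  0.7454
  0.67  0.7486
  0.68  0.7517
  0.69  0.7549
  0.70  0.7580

σ√T = 0.31·√1 = 0.3100
d₁ = [ln(170/160) + (0.081 + 0.31²/2)·1] / 0.3100 = [0.0606 + 0.1290] / 0.3100 = 0.6119 → 0.61
N(d₁) = N(0.61) = 0.7291
Δ_put = N(d₁) − 1 = 0.7291 − 1 = -0.2709

-0.2709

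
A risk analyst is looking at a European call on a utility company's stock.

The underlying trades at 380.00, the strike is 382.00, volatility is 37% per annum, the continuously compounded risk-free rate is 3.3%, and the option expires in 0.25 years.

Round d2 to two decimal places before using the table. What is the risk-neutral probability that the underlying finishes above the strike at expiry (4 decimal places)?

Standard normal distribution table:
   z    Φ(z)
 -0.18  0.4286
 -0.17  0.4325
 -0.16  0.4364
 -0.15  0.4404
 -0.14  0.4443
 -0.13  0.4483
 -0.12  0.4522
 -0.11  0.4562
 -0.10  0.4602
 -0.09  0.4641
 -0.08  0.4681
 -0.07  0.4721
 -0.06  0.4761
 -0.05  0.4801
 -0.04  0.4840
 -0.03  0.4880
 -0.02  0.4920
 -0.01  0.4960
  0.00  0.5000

σ√T = 0.37 × 0.5000 = 0.1850
d₁ = [ln(380/382) + (0.033 + 0.37²/2)·0.25] / 0.1850 = [-0.0052 + 0.0254] / 0.1850 = 0.1087 ⇒ 0.11
d₂ = d₁ − σ√T = 0.1087 − 0.1850 = -0.0763 ⇒ -0.08
Pr(exercise) under Q = N(d₂) = 0.4681

0.4681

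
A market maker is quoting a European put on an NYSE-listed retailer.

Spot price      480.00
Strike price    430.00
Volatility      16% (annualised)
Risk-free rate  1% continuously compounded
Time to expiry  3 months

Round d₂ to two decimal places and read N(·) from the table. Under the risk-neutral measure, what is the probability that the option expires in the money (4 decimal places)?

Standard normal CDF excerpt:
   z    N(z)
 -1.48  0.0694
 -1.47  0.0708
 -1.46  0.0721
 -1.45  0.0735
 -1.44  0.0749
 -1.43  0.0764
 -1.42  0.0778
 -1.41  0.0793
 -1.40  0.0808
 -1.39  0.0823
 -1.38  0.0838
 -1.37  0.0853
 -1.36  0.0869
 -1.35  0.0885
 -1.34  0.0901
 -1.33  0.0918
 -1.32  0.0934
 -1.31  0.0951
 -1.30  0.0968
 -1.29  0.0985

T = 0.25;  σ√T = 0.0800
d₁ = [ln(480/430) + (0.01 + ½·0.16²)·0.25] / (σ√T) = (0.1100 + 0.0057) / 0.0800 = 1.4463 ≈ 1.45
d₂ = 1.4463 − 0.0800 = 1.3663 ≈ 1.37
Risk-neutral Pr[S_T < K] = N(−d₂) = N(-1.37) = 0.0853

0.0853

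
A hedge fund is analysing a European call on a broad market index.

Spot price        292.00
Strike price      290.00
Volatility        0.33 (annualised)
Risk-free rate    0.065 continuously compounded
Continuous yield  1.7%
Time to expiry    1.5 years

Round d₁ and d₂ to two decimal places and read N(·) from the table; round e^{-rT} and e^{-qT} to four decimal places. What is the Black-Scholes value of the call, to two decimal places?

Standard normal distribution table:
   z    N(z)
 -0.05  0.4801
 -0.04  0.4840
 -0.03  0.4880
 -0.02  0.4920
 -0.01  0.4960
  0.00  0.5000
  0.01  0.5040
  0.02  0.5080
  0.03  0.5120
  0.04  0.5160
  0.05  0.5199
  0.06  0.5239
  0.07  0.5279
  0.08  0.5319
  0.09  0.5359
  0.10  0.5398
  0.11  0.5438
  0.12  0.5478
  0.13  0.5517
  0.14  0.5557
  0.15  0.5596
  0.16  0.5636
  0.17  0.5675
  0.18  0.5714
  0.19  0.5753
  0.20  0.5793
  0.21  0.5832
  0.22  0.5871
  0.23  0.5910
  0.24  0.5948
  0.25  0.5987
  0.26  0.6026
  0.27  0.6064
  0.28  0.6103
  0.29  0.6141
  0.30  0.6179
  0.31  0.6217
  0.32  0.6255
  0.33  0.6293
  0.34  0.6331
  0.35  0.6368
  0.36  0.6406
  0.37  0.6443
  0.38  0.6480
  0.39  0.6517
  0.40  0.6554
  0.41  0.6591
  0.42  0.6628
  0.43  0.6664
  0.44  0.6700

56.08

σ√T = 0.33 × 1.2247 = 0.4042
ln(S/K) + (r − q + σ²/2)T = ln(292/290) + (0.065 − 0.017 + 0.33²/2)·1.5 = 0.0069 + 0.1537 = 0.1605
d₁ = 0.1605 / 0.4042 = 0.3972 which rounds to 0.40
d₂ = d₁ − σ√T = 0.3972 − 0.4042 = -0.0069 which rounds to -0.01
exp(−qT) = exp(−0.017·1.5) = 0.9748;  exp(−rT) = exp(−0.065·1.5) = 0.9071
C = 292·0.9748·N(0.40) − 290·0.9071·N(-0.01) = 292·0.9748·0.6554 − 290·0.9071·0.4960 = 186.5541 − 130.4773 = 56.0768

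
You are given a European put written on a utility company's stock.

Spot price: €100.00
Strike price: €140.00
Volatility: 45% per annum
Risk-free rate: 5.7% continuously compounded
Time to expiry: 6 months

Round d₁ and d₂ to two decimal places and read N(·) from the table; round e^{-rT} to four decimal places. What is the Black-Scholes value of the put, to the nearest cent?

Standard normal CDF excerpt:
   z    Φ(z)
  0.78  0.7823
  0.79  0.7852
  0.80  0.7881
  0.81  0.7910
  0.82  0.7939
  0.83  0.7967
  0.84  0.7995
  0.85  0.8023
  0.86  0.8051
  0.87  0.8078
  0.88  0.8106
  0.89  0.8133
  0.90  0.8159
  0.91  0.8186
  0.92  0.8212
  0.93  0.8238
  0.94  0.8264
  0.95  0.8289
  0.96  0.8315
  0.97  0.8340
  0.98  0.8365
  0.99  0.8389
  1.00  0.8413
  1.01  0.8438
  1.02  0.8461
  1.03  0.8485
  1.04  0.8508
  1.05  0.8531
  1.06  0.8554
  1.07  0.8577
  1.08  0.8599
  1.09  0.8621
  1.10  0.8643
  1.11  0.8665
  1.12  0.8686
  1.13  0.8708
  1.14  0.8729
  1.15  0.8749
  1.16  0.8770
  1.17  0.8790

€39.39

σ√T = 0.45·√0.5 = 0.3182
d₁ = [ln(100/140) + (0.057 + ½·0.45²)·0.5] / (σ√T) = (-0.3365 + 0.0791) / 0.3182 = -0.8088 → -0.81
d₂ = -0.8088 − 0.3182 = -1.1270 → -1.13
e^(−rT) = e^(−0.057·0.5) = 0.9719
N(−d₂) = N(1.13) = 0.8708;  N(−d₁) = N(0.81) = 0.7910
P = 140·0.9719·0.8708 − 100·0.7910 = 118.4863 − 79.1000 = 39.3863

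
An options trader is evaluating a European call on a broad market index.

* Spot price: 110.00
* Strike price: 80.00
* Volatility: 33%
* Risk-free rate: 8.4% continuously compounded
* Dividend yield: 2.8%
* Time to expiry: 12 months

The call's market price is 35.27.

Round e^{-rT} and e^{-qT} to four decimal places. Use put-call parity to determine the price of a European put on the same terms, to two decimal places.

1.86

e^(−qT) = e^(−0.028·1) = 0.9724;  e^(−rT) = e^(−0.084·1) = 0.9194
Put-call parity: C − P = S·e^(−qT) − K·e^(−rT) = 110·0.9724 − 80·0.9194 = 106.9640 − 73.5520 = 33.4120
P = C − (C − P) = 35.27 − (33.4120) = 1.8580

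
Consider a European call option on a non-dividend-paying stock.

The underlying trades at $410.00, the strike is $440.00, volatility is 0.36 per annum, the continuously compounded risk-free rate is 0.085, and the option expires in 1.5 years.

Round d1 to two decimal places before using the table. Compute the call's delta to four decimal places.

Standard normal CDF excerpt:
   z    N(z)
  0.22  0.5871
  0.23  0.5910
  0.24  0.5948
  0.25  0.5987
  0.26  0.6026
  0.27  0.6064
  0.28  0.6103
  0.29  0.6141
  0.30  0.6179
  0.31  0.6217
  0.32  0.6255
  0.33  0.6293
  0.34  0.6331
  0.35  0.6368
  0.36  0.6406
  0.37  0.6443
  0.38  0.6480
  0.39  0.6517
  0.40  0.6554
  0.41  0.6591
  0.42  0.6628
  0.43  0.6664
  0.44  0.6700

σ√T = 0.36 × 1.2247 = 0.4409
d₁ = [ln(410/440) + (0.085 + 0.36²/2)·1.5] / 0.4409 = [-0.0706 + 0.2247] / 0.4409 = 0.3495 ⇒ 0.35
N(d₁) = N(0.35) = 0.6368
Δ_call = N(d₁) = 0.6368

0.6368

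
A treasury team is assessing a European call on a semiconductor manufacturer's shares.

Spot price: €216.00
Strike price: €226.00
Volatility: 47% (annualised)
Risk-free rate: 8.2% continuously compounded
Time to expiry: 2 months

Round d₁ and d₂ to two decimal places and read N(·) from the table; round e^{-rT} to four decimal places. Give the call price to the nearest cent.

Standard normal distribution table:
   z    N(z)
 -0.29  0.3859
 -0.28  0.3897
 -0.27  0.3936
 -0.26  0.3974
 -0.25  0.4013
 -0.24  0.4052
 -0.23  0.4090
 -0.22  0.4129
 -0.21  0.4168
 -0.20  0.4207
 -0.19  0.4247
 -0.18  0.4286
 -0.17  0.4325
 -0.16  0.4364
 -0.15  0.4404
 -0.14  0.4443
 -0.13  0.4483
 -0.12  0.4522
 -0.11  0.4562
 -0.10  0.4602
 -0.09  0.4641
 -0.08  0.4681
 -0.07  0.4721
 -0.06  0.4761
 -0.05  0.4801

€13.38

σ√T = 0.47·√0.1667 = 0.1919
d₁ = [ln(216/226) + (0.082 + 0.47²/2)·0.1667] / 0.1919 = [-0.0453 + 0.0321] / 0.1919 = -0.0687 which rounds to -0.07
d₂ = d₁ − σ√T = -0.0687 − 0.1919 = -0.2606 which rounds to -0.26
exp(−rT) = exp(−0.082·0.1667) = 0.9864
N(d₁) = N(-0.07) = 0.4721;  N(d₂) = N(-0.26) = 0.3974
C = 216·0.4721 − 226·0.9864·0.3974 = 101.9736 − 88.5910 = 13.3826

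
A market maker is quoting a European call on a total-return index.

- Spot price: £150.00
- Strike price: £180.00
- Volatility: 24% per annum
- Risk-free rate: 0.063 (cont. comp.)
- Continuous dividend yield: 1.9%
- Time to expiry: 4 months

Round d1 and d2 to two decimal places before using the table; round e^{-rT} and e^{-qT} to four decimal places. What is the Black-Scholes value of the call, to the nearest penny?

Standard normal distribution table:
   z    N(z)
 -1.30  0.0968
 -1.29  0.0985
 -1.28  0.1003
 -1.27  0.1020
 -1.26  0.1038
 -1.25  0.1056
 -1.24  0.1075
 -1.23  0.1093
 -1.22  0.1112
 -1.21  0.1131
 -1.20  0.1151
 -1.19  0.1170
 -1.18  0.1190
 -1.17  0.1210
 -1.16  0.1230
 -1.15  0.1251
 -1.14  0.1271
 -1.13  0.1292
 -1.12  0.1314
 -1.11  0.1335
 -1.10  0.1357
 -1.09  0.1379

T = 0.3333;  σ√T = 0.1386
d₁ = [ln(150/180) + (0.063 − 0.019 + ½·0.24²)·0.3333] / (σ√T) = (-0.1823 + 0.0243) / 0.1386 = -1.1407 ≈ -1.14
d₂ = -1.1407 − 0.1386 = -1.2792 ≈ -1.28
e^(−qT) = e^(−0.019·0.3333) = 0.9937;  e^(−rT) = e^(−0.063·0.3333) = 0.9792
N(d₁) = N(-1.14) = 0.1271;  N(d₂) = N(-1.28) = 0.1003
C = 150·0.9937·0.1271 − 180·0.9792·0.1003 = 18.9449 − 17.6785 = 1.2664

£1.27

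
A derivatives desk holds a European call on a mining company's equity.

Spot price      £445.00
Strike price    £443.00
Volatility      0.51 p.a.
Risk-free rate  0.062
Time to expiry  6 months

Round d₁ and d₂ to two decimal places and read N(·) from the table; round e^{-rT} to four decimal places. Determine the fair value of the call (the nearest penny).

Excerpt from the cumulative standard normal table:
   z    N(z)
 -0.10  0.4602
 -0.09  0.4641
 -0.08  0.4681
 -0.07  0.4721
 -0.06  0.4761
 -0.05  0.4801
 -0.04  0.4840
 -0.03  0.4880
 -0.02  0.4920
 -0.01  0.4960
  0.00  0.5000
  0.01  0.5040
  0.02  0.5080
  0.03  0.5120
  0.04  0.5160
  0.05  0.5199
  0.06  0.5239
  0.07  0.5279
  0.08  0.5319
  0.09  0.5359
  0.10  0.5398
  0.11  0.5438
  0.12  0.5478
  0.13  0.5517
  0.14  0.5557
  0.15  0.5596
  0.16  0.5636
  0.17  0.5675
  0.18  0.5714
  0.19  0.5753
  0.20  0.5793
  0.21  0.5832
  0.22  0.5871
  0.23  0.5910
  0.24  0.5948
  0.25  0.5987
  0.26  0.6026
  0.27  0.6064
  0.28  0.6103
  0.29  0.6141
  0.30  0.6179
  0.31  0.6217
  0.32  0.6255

£70.54

σ√T = 0.51·√0.5 = 0.3606
ln(S/K) + (r + σ²/2)T = ln(445/443) + (0.062 + 0.51²/2)·0.5 = 0.0045 + 0.0960 = 0.1005
d₁ = 0.1005 / 0.3606 = 0.2788 ⇒ 0.28
d₂ = d₁ − σ√T = 0.2788 − 0.3606 = -0.0819 ⇒ -0.08
exp(−rT) = exp(−0.062·0.5) = 0.9695
C = 445·N(0.28) − 443·0.9695·N(-0.08) = 445·0.6103 − 443·0.9695·0.4681 = 271.5835 − 201.0436 = 70.5399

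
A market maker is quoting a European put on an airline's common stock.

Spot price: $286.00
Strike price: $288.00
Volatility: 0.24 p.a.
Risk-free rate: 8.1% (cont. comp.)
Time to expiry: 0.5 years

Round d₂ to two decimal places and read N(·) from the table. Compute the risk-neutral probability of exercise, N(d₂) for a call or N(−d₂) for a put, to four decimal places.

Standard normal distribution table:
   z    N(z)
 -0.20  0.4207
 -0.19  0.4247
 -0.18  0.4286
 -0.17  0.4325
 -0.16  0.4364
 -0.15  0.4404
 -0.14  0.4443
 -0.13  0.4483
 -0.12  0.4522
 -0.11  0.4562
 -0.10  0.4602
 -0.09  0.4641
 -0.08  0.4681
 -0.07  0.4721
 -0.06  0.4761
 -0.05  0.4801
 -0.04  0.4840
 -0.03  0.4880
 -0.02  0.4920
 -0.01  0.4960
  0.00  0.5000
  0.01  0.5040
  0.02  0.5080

σ√T = 0.24·√0.5 = 0.1697
ln(S/K) + (r + σ²/2)T = ln(286/288) + (0.081 + 0.24²/2)·0.5 = -0.0070 + 0.0549 = 0.0479
d₁ = 0.0479 / 0.1697 = 0.2824 which rounds to 0.28
d₂ = d₁ − σ√T = 0.2824 − 0.1697 = 0.1127 which rounds to 0.11
Pr(exercise) under Q = N(−d₂) = N(-0.11) = 0.4562

0.4562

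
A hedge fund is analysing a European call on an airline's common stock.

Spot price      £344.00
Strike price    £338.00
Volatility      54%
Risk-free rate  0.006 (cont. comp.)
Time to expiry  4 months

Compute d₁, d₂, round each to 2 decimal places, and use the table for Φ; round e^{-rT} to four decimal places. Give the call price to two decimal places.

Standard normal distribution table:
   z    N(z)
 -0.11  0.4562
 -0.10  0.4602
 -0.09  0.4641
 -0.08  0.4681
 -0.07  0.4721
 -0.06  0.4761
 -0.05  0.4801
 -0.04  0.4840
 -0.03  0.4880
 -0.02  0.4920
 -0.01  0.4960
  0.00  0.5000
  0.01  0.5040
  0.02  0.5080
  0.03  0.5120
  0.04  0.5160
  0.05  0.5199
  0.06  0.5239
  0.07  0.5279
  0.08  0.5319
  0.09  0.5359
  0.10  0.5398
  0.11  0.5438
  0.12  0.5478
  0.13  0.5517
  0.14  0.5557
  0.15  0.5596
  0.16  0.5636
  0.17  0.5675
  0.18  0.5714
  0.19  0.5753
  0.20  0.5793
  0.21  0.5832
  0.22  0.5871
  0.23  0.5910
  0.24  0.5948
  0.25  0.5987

T = 0.3333;  σ√T = 0.3118
ln(S/K) + (r + σ²/2)T = ln(344/338) + (0.006 + 0.54²/2)·0.3333 = 0.0176 + 0.0506 = 0.0682
d₁ = 0.0682 / 0.3118 = 0.2187 which rounds to 0.22
d₂ = d₁ − σ√T = 0.2187 − 0.3118 = -0.0930 which rounds to -0.09
e^(−rT) = e^(−0.006·0.3333) = 0.9980
N(d₁) = N(0.22) = 0.5871;  N(d₂) = N(-0.09) = 0.4641
C = 344·0.5871 − 338·0.9980·0.4641 = 201.9624 − 156.5521 = 45.4103

£45.41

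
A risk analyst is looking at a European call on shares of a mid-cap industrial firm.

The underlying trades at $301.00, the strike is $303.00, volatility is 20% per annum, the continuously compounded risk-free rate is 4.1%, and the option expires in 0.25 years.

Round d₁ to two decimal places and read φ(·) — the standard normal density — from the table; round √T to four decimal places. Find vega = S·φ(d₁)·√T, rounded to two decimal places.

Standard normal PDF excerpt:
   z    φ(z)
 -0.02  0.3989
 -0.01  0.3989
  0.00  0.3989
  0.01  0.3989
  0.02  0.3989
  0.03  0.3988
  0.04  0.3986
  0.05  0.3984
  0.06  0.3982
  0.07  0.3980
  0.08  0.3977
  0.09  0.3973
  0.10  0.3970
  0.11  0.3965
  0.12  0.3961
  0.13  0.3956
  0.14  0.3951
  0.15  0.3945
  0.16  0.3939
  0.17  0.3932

σ√T = 0.2·√0.25 = 0.1000
d₁ = [ln(301/303) + (0.041 + 0.2²/2)·0.25] / 0.1000 = [-0.0066 + 0.0153] / 0.1000 = 0.0863 which rounds to 0.09
√T = √0.25 = 0.5000
φ(d₁) = φ(0.09) = 0.3973
vega = S·φ(d₁)·√T = 301·0.3973·0.5000 = 59.7936
(The put has the same vega.)

59.79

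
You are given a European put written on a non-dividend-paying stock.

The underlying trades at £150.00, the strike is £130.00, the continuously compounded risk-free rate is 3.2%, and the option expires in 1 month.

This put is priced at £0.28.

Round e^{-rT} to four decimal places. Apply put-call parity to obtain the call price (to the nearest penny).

exp(−rT) = exp(−0.032·0.08333) = 0.9973
Put-call parity: C − P = S − K·e^(−rT) = 150 − 130·0.9973 = 150 − 129.6490 = 20.3510
C = P + (C − P) = 0.28 + (20.3510) = 20.6310

£20.63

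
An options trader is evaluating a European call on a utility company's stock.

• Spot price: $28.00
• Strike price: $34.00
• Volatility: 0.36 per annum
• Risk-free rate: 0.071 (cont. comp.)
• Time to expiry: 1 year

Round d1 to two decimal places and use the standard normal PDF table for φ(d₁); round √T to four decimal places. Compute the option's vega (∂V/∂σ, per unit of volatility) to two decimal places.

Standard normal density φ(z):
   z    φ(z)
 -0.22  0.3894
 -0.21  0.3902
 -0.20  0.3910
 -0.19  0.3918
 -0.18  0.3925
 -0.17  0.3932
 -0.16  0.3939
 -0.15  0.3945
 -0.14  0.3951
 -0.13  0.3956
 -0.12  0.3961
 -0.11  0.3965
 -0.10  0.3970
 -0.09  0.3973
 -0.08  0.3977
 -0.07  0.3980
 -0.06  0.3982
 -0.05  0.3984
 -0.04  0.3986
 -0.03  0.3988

T = 1;  σ√T = 0.3600
d₁ = [ln(28/34) + (0.071 + ½·0.36²)·1] / (σ√T) = (-0.1942 + 0.1358) / 0.3600 = -0.1621 ⇒ -0.16
√T = √1 = 1.0000
φ(d₁) = φ(-0.16) = 0.3939
vega = S·φ(d₁)·√T = 28·0.3939·1.0000 = 11.0292

11.03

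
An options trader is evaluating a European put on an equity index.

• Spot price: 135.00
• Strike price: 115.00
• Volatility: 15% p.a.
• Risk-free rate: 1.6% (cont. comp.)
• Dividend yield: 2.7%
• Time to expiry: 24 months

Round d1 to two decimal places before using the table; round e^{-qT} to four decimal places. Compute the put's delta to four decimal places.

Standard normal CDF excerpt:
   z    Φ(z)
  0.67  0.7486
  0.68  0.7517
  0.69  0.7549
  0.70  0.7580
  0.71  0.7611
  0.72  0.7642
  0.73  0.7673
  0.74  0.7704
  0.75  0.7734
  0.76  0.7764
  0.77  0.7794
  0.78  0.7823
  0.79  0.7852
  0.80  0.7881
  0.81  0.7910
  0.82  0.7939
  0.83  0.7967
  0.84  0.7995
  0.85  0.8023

σ√T = 0.15·√2 = 0.2121
d₁ = [ln(135/115) + (0.016 − 0.027 + 0.15²/2)·2] / 0.2121 = [0.1603 + 0.0005] / 0.2121 = 0.7582 ⇒ 0.76
N(d₁) = N(0.76) = 0.7764
Δ_put = exp(−qT)·(N(d₁) − 1) = 0.9474·(0.7764 − 1) = -0.2118

-0.2118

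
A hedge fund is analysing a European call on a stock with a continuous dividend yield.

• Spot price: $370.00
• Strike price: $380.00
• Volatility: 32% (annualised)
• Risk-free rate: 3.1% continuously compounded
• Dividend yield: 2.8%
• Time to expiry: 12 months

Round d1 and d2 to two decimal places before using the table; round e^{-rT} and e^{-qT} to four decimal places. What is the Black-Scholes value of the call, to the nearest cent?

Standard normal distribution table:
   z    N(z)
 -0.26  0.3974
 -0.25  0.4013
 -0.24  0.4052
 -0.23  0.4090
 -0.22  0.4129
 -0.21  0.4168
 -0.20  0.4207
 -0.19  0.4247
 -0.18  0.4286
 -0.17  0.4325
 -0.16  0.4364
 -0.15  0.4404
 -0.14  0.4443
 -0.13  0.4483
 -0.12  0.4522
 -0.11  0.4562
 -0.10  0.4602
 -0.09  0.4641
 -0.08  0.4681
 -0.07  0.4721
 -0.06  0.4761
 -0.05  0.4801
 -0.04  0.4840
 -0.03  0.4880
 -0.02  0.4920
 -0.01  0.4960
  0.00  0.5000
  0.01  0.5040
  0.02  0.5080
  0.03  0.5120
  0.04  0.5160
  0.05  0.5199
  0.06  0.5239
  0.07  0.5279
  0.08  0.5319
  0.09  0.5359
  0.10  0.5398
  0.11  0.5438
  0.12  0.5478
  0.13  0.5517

T = 1;  σ√T = 0.3200
d₁ = [ln(370/380) + (0.031 − 0.028 + 0.32²/2)·1] / 0.3200 = [-0.0267 + 0.0542] / 0.3200 = 0.0860 which rounds to 0.09
d₂ = d₁ − σ√T = 0.0860 − 0.3200 = -0.2340 which rounds to -0.23
exp(−qT) = exp(−0.028·1) = 0.9724;  exp(−rT) = exp(−0.031·1) = 0.9695
N(d₁) = N(0.09) = 0.5359;  N(d₂) = N(-0.23) = 0.4090
C = 370·0.9724·0.5359 − 380·0.9695·0.4090 = 192.8104 − 150.6797 = 42.1307

$42.13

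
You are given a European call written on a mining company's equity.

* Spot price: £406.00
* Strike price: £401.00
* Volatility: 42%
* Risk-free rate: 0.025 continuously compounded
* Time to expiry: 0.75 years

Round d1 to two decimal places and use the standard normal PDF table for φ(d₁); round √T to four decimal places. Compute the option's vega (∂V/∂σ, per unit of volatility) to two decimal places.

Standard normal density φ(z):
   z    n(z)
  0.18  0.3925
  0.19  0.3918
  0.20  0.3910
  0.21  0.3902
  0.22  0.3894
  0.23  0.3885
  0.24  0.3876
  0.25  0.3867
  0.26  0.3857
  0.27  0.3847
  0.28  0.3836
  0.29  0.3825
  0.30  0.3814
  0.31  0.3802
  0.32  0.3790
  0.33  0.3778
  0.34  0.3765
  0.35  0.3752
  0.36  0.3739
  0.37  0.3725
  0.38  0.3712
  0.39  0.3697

σ√T = 0.42 × 0.8660 = 0.3637
d₁ = [ln(406/401) + (0.025 + ½·0.42²)·0.75] / (σ√T) = (0.0124 + 0.0849) / 0.3637 = 0.2675 → 0.27
√T = √0.75 = 0.8660
φ(d₁) = φ(0.27) = 0.3847
vega = S·φ(d₁)·√T = 406·0.3847·0.8660 = 135.2590

135.26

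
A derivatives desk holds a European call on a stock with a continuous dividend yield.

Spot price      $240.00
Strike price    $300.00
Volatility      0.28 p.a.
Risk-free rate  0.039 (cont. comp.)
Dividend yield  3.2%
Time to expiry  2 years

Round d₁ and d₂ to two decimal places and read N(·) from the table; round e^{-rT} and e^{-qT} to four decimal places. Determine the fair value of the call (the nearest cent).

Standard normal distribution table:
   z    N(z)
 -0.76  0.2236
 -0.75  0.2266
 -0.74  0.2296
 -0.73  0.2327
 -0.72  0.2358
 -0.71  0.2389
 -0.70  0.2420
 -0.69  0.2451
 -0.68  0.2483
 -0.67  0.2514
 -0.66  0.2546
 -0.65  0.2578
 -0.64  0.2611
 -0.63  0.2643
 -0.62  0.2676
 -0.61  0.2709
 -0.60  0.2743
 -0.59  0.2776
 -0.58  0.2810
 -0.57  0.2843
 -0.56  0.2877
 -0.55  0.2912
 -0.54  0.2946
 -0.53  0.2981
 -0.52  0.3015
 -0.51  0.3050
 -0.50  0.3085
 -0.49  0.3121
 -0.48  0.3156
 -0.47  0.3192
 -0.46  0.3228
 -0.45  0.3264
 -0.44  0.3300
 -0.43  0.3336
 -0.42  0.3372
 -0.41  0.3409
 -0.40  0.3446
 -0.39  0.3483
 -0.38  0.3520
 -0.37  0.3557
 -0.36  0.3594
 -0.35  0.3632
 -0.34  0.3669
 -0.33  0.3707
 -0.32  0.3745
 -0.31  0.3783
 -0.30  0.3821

σ√T = 0.28 × 1.4142 = 0.3960
d₁ = [ln(240/300) + (0.039 − 0.032 + 0.28²/2)·2] / 0.3960 = [-0.2231 + 0.0924] / 0.3960 = -0.3302 ≈ -0.33
d₂ = d₁ − σ√T = -0.3302 − 0.3960 = -0.7262 ≈ -0.73
exp(−qT) = exp(−0.032·2) = 0.9380;  exp(−rT) = exp(−0.039·2) = 0.9250
N(d₁) = N(-0.33) = 0.3707;  N(d₂) = N(-0.73) = 0.2327
C = 240·0.9380·0.3707 − 300·0.9250·0.2327 = 83.4520 − 64.5742 = 18.8777

$18.88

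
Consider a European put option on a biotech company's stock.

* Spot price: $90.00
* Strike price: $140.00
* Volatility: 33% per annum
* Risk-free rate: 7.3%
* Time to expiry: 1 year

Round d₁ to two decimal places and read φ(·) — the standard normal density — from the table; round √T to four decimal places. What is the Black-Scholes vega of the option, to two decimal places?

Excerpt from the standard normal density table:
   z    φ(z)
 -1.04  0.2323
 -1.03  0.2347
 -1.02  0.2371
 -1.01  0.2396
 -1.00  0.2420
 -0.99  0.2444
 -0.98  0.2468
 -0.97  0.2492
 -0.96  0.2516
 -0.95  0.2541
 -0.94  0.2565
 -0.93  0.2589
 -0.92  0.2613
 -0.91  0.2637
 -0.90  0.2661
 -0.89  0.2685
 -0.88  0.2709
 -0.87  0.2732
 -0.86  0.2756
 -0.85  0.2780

22.87

σ√T = 0.33·√1 = 0.3300
d₁ = [ln(90/140) + (0.073 + 0.33²/2)·1] / 0.3300 = [-0.4418 + 0.1275] / 0.3300 = -0.9527 ≈ -0.95
√T = √1 = 1.0000
φ(d₁) = φ(-0.95) = 0.2541
vega = S·φ(d₁)·√T = 90·0.2541·1.0000 = 22.8690
(Vega is the same for a European call and put with the same parameters.)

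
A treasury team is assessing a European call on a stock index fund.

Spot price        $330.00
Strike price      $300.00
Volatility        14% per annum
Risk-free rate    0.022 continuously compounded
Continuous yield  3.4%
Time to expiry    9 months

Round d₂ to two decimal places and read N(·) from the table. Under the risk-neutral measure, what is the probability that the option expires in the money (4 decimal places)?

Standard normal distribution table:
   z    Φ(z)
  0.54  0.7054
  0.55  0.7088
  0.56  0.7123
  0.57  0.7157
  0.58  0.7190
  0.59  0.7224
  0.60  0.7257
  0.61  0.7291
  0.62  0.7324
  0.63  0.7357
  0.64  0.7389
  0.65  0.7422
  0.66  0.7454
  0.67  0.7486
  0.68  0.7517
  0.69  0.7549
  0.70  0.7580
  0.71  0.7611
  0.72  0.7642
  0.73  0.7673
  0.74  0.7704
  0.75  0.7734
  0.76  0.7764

σ√T = 0.14 × 0.8660 = 0.1212
d₁ = [ln(330/300) + (0.022 − 0.034 + ½·0.14²)·0.75] / (σ√T) = (0.0953 − 0.0017) / 0.1212 = 0.7725 → 0.77
d₂ = 0.7725 − 0.1212 = 0.6513 → 0.65
Pr(exercise) under Q = N(d₂) = 0.7422

0.7422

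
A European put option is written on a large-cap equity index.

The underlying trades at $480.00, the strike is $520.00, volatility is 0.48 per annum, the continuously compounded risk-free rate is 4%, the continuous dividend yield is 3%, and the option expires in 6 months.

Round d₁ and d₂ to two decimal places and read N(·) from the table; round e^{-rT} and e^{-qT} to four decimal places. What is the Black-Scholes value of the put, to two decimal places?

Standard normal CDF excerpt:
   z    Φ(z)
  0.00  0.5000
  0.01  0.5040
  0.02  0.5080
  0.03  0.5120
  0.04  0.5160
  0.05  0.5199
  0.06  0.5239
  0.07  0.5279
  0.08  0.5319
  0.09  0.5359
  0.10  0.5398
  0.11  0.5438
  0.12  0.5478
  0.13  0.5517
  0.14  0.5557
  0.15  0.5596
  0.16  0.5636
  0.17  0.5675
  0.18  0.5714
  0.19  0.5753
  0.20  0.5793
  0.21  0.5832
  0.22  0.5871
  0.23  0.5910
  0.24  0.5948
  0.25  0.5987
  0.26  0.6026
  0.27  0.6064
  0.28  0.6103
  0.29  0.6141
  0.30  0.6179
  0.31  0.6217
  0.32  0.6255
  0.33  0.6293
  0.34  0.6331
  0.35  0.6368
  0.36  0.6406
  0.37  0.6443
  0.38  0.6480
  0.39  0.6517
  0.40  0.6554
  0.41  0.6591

σ√T = 0.48 × 0.7071 = 0.3394
ln(S/K) + (r − q + σ²/2)T = ln(480/520) + (0.04 − 0.03 + 0.48²/2)·0.5 = -0.0800 + 0.0626 = -0.0174
d₁ = -0.0174 / 0.3394 = -0.0514 ≈ -0.05
d₂ = d₁ − σ√T = -0.0514 − 0.3394 = -0.3908 ≈ -0.39
e^(−qT) = e^(−0.03·0.5) = 0.9851;  e^(−rT) = e^(−0.04·0.5) = 0.9802
N(−d₂) = N(0.39) = 0.6517;  N(−d₁) = N(0.05) = 0.5199
P = 520·0.9802·0.6517 − 480·0.9851·0.5199 = 332.1741 − 245.8337 = 86.3404

$86.34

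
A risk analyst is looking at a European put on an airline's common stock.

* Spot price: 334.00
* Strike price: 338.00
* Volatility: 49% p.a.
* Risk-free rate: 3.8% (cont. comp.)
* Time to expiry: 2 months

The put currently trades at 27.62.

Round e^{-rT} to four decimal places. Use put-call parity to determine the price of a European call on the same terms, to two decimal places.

25.75

exp(−rT) = exp(−0.038·0.1667) = 0.9937
Put-call parity: C − P = S − K·e^(−rT) = 334 − 338·0.9937 = 334 − 335.8706 = -1.8706
C = P + (C − P) = 27.62 + (-1.8706) = 25.7494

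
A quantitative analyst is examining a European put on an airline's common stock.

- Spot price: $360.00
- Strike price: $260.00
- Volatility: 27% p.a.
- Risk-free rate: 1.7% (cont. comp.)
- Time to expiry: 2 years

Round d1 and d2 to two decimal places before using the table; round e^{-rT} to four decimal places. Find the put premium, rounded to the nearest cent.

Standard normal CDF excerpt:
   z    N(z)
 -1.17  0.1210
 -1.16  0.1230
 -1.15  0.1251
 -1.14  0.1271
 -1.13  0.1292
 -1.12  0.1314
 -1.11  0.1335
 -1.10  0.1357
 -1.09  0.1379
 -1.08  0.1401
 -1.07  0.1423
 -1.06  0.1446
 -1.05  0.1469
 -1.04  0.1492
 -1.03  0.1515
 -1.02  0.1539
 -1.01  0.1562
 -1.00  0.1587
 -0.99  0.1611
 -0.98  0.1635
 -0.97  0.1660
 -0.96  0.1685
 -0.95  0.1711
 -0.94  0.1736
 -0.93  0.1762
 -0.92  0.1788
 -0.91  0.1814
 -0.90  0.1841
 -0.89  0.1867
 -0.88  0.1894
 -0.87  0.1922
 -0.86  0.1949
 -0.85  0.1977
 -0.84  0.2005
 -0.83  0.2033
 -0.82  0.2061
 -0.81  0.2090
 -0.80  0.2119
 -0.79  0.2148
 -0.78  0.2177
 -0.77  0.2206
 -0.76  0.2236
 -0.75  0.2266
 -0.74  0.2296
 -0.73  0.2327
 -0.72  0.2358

$10.44

σ√T = 0.27 × 1.4142 = 0.3818
ln(S/K) + (r + σ²/2)T = ln(360/260) + (0.017 + 0.27²/2)·2 = 0.3254 + 0.1069 = 0.4323
d₁ = 0.4323 / 0.3818 = 1.1322 which rounds to 1.13
d₂ = d₁ − σ√T = 1.1322 − 0.3818 = 0.7504 which rounds to 0.75
exp(−rT) = exp(−0.017·2) = 0.9666
N(−d₂) = N(-0.75) = 0.2266;  N(−d₁) = N(-1.13) = 0.1292
P = 260·0.9666·0.2266 − 360·0.1292 = 56.9482 − 46.5120 = 10.4362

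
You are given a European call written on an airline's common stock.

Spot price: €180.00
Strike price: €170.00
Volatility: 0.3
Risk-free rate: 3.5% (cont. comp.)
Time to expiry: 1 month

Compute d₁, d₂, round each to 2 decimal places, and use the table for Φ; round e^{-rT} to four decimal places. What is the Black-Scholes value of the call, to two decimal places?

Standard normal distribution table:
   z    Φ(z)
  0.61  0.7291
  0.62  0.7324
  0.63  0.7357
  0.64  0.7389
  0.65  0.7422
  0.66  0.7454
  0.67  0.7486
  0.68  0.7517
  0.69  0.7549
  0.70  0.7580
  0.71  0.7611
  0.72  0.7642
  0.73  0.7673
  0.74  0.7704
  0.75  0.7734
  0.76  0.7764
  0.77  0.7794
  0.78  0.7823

T = 0.08333;  σ√T = 0.0866
d₁ = [ln(180/170) + (0.035 + 0.3²/2)·0.08333] / 0.0866 = [0.0572 + 0.0067] / 0.0866 = 0.7370 → 0.74
d₂ = d₁ − σ√T = 0.7370 − 0.0866 = 0.6504 → 0.65
exp(−rT) = exp(−0.035·0.08333) = 0.9971
N(d₁) = N(0.74) = 0.7704;  N(d₂) = N(0.65) = 0.7422
C = 180·0.7704 − 170·0.9971·0.7422 = 138.6720 − 125.8081 = 12.8639

€12.86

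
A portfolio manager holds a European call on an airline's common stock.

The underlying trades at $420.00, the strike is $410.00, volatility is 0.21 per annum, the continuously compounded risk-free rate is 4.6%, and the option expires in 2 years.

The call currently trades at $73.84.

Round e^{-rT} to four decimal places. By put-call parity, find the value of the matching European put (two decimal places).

exp(−rT) = exp(−0.046·2) = 0.9121
Put-call parity: C − P = S − K·e^(−rT) = 420 − 410·0.9121 = 420 − 373.9610 = 46.0390
P = C − (C − P) = 73.84 − (46.0390) = 27.8010

$27.80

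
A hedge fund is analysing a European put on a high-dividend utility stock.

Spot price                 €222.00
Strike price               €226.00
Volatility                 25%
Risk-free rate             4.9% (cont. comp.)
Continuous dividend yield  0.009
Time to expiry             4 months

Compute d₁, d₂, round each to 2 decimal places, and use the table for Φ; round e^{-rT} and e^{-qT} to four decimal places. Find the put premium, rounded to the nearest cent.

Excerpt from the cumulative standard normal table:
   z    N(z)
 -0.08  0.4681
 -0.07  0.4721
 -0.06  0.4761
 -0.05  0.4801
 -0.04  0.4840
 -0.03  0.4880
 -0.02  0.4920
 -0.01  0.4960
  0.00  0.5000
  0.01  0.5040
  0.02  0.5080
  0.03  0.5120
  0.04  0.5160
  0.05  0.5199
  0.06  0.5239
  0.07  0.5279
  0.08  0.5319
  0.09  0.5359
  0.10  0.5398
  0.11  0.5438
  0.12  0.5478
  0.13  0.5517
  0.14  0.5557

€12.89

T = 0.3333;  σ√T = 0.1443
d₁ = [ln(222/226) + (0.049 − 0.009 + 0.25²/2)·0.3333] / 0.1443 = [-0.0179 + 0.0238] / 0.1443 = 0.0408 ≈ 0.04
d₂ = d₁ − σ√T = 0.0408 − 0.1443 = -0.1035 ≈ -0.10
e^(−qT) = e^(−0.009·0.3333) = 0.9970;  e^(−rT) = e^(−0.049·0.3333) = 0.9838
N(−d₂) = N(0.10) = 0.5398;  N(−d₁) = N(-0.04) = 0.4840
P = 226·0.9838·0.5398 − 222·0.9970·0.4840 = 120.0185 − 107.1257 = 12.8928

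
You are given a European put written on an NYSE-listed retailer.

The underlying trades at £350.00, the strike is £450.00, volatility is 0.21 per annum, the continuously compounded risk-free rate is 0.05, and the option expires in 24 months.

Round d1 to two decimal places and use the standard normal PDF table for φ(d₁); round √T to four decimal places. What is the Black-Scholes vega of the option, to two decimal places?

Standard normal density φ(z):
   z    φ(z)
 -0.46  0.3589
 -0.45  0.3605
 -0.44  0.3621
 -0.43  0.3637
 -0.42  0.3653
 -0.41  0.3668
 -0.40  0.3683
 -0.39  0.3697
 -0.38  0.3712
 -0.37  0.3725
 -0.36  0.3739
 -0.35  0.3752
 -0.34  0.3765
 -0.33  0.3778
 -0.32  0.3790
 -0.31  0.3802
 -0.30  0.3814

σ√T = 0.21 × 1.4142 = 0.2970
ln(S/K) + (r + σ²/2)T = ln(350/450) + (0.05 + 0.21²/2)·2 = -0.2513 + 0.1441 = -0.1072
d₁ = -0.1072 / 0.2970 = -0.3610 ≈ -0.36
√T = √2 = 1.4142
φ(d₁) = φ(-0.36) = 0.3739
vega = S·φ(d₁)·√T = 350·0.3739·1.4142 = 185.0693
(Call and put vega coincide under Black-Scholes.)

185.07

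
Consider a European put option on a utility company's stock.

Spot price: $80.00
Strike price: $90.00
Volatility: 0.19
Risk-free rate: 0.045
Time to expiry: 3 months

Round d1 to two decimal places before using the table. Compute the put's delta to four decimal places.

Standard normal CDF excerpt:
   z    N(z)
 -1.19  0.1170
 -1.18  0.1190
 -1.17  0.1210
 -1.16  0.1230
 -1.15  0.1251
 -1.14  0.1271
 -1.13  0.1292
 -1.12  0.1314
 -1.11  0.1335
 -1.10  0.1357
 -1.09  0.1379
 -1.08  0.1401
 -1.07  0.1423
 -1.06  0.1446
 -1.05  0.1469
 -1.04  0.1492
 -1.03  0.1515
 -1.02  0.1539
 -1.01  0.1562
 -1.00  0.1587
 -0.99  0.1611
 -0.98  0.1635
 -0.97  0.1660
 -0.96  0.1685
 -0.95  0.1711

-0.8577

σ√T = 0.19·√0.25 = 0.0950
d₁ = [ln(80/90) + (0.045 + ½·0.19²)·0.25] / (σ√T) = (-0.1178 + 0.0158) / 0.0950 = -1.0739 → -1.07
N(d₁) = N(-1.07) = 0.1423
Δ_put = N(d₁) − 1 = 0.1423 − 1 = -0.8577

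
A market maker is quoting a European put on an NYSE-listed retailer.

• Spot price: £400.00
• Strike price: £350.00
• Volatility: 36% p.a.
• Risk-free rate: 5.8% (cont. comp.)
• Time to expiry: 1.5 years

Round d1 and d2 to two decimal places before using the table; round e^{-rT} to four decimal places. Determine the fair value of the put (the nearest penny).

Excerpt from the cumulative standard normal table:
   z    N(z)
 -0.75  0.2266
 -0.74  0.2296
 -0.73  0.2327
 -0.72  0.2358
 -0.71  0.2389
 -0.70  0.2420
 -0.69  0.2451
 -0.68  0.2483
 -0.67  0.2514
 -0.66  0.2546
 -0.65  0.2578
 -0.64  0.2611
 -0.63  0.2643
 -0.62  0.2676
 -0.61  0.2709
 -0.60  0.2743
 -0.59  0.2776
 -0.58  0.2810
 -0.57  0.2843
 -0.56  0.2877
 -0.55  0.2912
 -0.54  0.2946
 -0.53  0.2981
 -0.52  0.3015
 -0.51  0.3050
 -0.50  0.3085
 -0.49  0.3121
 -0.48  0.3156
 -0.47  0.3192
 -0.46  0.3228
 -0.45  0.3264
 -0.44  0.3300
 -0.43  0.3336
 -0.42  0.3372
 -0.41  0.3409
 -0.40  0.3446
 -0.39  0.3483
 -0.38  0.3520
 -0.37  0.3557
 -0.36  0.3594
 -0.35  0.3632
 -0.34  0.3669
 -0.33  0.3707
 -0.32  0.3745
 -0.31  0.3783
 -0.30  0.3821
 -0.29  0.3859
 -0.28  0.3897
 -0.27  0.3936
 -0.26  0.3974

T = 1.5;  σ√T = 0.4409
d₁ = [ln(400/350) + (0.058 + 0.36²/2)·1.5] / 0.4409 = [0.1335 + 0.1842] / 0.4409 = 0.7206 → 0.72
d₂ = d₁ − σ√T = 0.7206 − 0.4409 = 0.2797 → 0.28
e^(−rT) = e^(−0.058·1.5) = 0.9167
N(−d₂) = N(-0.28) = 0.3897;  N(−d₁) = N(-0.72) = 0.2358
P = 350·0.9167·0.3897 − 400·0.2358 = 125.0333 − 94.3200 = 30.7133

£30.71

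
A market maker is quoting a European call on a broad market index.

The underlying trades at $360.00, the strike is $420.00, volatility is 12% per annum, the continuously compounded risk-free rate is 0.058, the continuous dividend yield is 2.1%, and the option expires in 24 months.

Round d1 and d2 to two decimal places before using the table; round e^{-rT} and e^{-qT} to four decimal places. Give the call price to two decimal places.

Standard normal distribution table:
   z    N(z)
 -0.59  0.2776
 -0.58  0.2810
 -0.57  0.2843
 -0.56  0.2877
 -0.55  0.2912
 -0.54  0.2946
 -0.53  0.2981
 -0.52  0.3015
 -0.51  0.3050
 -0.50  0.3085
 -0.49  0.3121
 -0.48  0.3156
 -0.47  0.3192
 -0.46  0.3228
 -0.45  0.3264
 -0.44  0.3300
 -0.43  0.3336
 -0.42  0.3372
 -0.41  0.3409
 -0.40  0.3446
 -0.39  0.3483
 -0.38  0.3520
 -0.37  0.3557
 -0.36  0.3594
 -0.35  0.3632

σ√T = 0.12·√2 = 0.1697
d₁ = [ln(360/420) + (0.058 − 0.021 + 0.12²/2)·2] / 0.1697 = [-0.1542 + 0.0884] / 0.1697 = -0.3874 which rounds to -0.39
d₂ = d₁ − σ√T = -0.3874 − 0.1697 = -0.5571 which rounds to -0.56
e^(−qT) = e^(−0.021·2) = 0.9589;  e^(−rT) = e^(−0.058·2) = 0.8905
N(d₁) = N(-0.39) = 0.3483;  N(d₂) = N(-0.56) = 0.2877
C = 360·0.9589·0.3483 − 420·0.8905·0.2877 = 120.2346 − 107.6027 = 12.6319

$12.63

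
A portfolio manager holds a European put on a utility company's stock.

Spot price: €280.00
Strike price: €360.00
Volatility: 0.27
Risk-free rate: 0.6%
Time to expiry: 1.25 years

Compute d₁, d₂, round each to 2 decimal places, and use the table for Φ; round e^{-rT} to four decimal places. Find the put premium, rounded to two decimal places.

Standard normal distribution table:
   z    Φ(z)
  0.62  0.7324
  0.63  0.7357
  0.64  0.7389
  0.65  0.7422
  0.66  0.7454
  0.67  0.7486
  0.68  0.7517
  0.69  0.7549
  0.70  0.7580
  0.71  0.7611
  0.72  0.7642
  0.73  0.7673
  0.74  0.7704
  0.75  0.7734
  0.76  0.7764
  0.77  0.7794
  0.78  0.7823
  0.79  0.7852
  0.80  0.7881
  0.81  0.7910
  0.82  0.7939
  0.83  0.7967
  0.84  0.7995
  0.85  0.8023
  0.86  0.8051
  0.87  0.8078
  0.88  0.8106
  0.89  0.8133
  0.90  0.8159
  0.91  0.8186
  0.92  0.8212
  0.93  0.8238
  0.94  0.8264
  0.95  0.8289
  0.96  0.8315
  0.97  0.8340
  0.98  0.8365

σ√T = 0.27 × 1.1180 = 0.3019
ln(S/K) + (r + σ²/2)T = ln(280/360) + (0.006 + 0.27²/2)·1.25 = -0.2513 + 0.0531 = -0.1983
d₁ = -0.1983 / 0.3019 = -0.6567 which rounds to -0.66
d₂ = d₁ − σ√T = -0.6567 − 0.3019 = -0.9586 which rounds to -0.96
e^(−rT) = e^(−0.006·1.25) = 0.9925
N(−d₂) = N(0.96) = 0.8315;  N(−d₁) = N(0.66) = 0.7454
P = 360·0.9925·0.8315 − 280·0.7454 = 297.0950 − 208.7120 = 88.3830

€88.38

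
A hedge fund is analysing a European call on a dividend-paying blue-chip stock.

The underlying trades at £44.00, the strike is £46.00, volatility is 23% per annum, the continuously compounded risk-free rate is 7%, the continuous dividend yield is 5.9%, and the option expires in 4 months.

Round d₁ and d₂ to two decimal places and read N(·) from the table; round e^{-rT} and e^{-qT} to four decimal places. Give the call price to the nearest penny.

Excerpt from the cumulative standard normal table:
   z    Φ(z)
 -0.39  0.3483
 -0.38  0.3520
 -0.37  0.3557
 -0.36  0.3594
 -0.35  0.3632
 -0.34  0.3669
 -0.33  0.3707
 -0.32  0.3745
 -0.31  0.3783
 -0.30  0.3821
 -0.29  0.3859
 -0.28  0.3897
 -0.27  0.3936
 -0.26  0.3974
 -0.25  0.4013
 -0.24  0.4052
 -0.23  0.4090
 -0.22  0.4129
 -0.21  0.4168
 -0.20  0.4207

σ√T = 0.23 × 0.5774 = 0.1328
ln(S/K) + (r − q + σ²/2)T = ln(44/46) + (0.07 − 0.059 + 0.23²/2)·0.3333 = -0.0445 + 0.0125 = -0.0320
d₁ = -0.0320 / 0.1328 = -0.2407 → -0.24
d₂ = d₁ − σ√T = -0.2407 − 0.1328 = -0.3735 → -0.37
exp(−qT) = exp(−0.059·0.3333) = 0.9805;  exp(−rT) = exp(−0.07·0.3333) = 0.9769
N(d₁) = N(-0.24) = 0.4052;  N(d₂) = N(-0.37) = 0.3557
C = 44·0.9805·0.4052 − 46·0.9769·0.3557 = 17.4811 − 15.9842 = 1.4969

£1.50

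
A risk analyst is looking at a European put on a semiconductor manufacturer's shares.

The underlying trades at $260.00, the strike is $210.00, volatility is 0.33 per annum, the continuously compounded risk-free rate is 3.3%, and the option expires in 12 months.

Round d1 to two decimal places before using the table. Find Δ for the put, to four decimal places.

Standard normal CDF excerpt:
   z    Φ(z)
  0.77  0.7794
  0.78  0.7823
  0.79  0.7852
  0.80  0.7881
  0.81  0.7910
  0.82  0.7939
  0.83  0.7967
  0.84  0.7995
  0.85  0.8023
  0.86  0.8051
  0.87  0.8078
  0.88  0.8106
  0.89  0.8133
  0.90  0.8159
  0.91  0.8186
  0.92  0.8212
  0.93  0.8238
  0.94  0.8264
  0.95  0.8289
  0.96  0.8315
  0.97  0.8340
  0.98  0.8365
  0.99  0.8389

T = 1;  σ√T = 0.3300
ln(S/K) + (r + σ²/2)T = ln(260/210) + (0.033 + 0.33²/2)·1 = 0.2136 + 0.0874 = 0.3010
d₁ = 0.3010 / 0.3300 = 0.9122 → 0.91
N(d₁) = N(0.91) = 0.8186
Δ_put = N(d₁) − 1 = 0.8186 − 1 = -0.1814

-0.1814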